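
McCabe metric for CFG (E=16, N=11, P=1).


Formula: V(G) = E - N + 2P
V(G) = 16 - 11 + 2*1
V(G) = 5 + 2
V(G) = 7

7


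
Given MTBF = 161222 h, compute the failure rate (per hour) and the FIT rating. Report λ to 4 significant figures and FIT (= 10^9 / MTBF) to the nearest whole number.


Formula: λ = 1 / MTBF; FIT = λ × 1e9 = 1e9 / MTBF
λ = 1 / 161222 ≈ 6.203e-06 failures/hour
FIT = 1e9 / 161222 ≈ 6203 failures per 1e9 hours (nearest whole number)

λ = 6.203e-06 /h, FIT = 6203


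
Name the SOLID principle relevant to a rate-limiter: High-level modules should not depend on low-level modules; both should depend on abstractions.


This describes the Dependency Inversion Principle (DIP)

Dependency Inversion Principle (DIP)


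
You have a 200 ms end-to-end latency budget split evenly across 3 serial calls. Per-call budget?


Formula: per_stage = total_budget / stages
per_stage = 200 / 3
per_stage = 66.67 ms

66.67 ms


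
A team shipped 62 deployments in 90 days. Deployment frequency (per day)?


Formula: deployments per day = releases / days
= 62 / 90
= 0.689 deploys/day
(equivalently, 4.82 deploys/week)

0.689 deploys/day


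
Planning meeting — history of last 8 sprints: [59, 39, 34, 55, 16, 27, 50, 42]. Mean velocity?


Formula: Avg velocity = Total points / Number of sprints
Points: [59, 39, 34, 55, 16, 27, 50, 42]
Sum = 59 + 39 + 34 + 55 + 16 + 27 + 50 + 42 = 322
Avg velocity = 322 / 8 = 40.25 points/sprint

40.25 points/sprint


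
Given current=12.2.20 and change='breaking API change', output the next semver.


Current: 12.2.20
Change category: 'breaking API change' → major bump
SemVer rule: major bump → increment MAJOR, reset MINOR and PATCH to 0
New: 13.0.0

13.0.0


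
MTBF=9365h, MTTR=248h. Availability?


Availability = MTBF / (MTBF + MTTR)
Availability = 9365 / (9365 + 248)
Availability = 9365 / 9613
Availability = 97.4202%

97.4202%


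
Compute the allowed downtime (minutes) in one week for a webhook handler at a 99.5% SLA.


Formula: allowed downtime = period * (100 - SLA) / 100
Period (week) = 10080 minutes
Unavailability fraction = (100 - 99.5) / 100
Allowed downtime = 10080 * (100 - 99.5) / 100
Allowed downtime = 50.4 minutes

50.4 minutes


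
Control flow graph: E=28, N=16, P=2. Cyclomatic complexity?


Formula: V(G) = E - N + 2P
V(G) = 28 - 16 + 2*2
V(G) = 12 + 4
V(G) = 16

16


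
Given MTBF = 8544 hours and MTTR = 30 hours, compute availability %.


Availability = MTBF / (MTBF + MTTR)
Availability = 8544 / (8544 + 30)
Availability = 8544 / 8574
Availability = 99.6501%

99.6501%


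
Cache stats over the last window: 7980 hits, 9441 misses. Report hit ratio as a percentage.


Formula: hit rate = hits / (hits + misses) * 100
hit rate = 7980 / (7980 + 9441) * 100
hit rate = 7980 / 17421 * 100
hit rate = 45.81%

45.81%


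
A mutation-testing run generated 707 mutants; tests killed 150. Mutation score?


Mutation score = killed / total * 100
Mutation score = 150 / 707 * 100
Mutation score = 21.22%

21.22%


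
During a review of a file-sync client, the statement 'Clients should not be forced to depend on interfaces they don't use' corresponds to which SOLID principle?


This describes the Interface Segregation Principle (ISP)

Interface Segregation Principle (ISP)


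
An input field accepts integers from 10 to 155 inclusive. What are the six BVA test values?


Range: [10, 155]
Boundaries: just below min, min, min+1, max-1, max, just above max
Values: [9, 10, 11, 154, 155, 156]

[9, 10, 11, 154, 155, 156]


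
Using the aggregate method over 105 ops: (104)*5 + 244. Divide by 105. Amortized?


Formula: Amortized cost = Total cost / Operations
Total cost = (104 * 5) + (1 * 244)
Total cost = 520 + 244 = 764
Amortized = 764 / 105 = 7.2762

7.2762


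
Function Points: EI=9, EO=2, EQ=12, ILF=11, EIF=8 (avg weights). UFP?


UFP = EI*4 + EO*5 + EQ*4 + ILF*10 + EIF*7
UFP = 9*4 + 2*5 + 12*4 + 11*10 + 8*7
UFP = 36 + 10 + 48 + 110 + 56
UFP = 260

260


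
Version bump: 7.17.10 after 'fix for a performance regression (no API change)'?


Current: 7.17.10
Change category: 'fix for a performance regression (no API change)' → patch bump
SemVer rule: patch bump → increment PATCH (MAJOR and MINOR unchanged)
New: 7.17.11

7.17.11


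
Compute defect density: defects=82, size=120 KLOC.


Defect density = defects / KLOC
Defect density = 82 / 120
Defect density = 0.683 defects/KLOC

0.683 defects/KLOC


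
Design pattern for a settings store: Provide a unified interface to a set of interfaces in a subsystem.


This matches the Facade pattern

Facade


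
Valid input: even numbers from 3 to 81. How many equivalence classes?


Constraint: even integers in [3, 81]
Class 1: x < 3 — out-of-range invalid
Class 2: x in [3,81] but odd — wrong type invalid
Class 3: x in [3,81] and even — valid
Class 4: x > 81 — out-of-range invalid
Total equivalence classes: 4

4 equivalence classes


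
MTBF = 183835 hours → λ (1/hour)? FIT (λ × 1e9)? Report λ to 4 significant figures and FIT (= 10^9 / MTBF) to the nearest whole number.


Formula: λ = 1 / MTBF; FIT = λ × 1e9 = 1e9 / MTBF
λ = 1 / 183835 ≈ 5.440e-06 failures/hour
FIT = 1e9 / 183835 ≈ 5440 failures per 1e9 hours (nearest whole number)

λ = 5.440e-06 /h, FIT = 5440


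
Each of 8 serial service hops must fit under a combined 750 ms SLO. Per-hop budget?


Formula: per_stage = total_budget / stages
per_stage = 750 / 8
per_stage = 93.75 ms

93.75 ms


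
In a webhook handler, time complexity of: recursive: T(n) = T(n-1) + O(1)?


Reasoning: linear recursion with constant work per frame
Complexity: O(n)

O(n)


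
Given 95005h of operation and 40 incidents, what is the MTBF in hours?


Formula: MTBF = Total operating time / Number of failures
MTBF = 95005 / 40
MTBF = 2375.13 hours

2375.13 hours


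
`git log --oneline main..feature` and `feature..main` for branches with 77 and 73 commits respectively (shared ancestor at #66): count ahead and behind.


Common ancestor: commit #66
feature commits after divergence: 77 - 66 = 11
main commits after divergence: 73 - 66 = 7
feature is 11 commits ahead of main
main is 7 commits ahead of feature

feature ahead: 11, main ahead: 7


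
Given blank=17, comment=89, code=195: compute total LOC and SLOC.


Total LOC = blank + comment + code
Total LOC = 17 + 89 + 195 = 301
SLOC (source only) = code = 195

Total LOC: 301, SLOC: 195


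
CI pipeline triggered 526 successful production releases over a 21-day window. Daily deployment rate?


Formula: deployments per day = releases / days
= 526 / 21
= 25.048 deploys/day
(equivalently, 175.33 deploys/week)

25.048 deploys/day


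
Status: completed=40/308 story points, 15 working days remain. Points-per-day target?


Formula: Required rate = Remaining points / Days left
Remaining = 308 - 40 = 268 points
Required rate = 268 / 15 = 17.87 points/day

17.87 points/day


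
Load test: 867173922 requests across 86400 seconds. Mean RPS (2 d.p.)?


Formula: throughput = requests / seconds
throughput = 867173922 / 86400
throughput = 10036.74 requests/second

10036.74 requests/second


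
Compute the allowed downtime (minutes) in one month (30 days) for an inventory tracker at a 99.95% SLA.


Formula: allowed downtime = period * (100 - SLA) / 100
Period (month (30 days)) = 43200 minutes
Unavailability fraction = (100 - 99.95) / 100
Allowed downtime = 43200 * (100 - 99.95) / 100
Allowed downtime = 21.6 minutes

21.6 minutes


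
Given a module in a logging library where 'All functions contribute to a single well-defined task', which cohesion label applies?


Reasoning: Best: single purpose
Type: Functional cohesion

Functional cohesion


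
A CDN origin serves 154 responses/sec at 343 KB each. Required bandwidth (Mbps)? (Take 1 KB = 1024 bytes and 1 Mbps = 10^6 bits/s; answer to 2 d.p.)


Formula: Mbps = payload_bytes * RPS * 8 / 1e6
Payload per request = 343 KB = 343 * 1024 = 351232 bytes
Total bytes/sec = 351232 * 154 = 54089728
Total bits/sec = 54089728 * 8 = 432717824
Mbps = 432717824 / 1e6 = 432.72

432.72 Mbps


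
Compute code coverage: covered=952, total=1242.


Coverage = covered / total * 100
Coverage = 952 / 1242 * 100
Coverage = 76.65%

76.65%


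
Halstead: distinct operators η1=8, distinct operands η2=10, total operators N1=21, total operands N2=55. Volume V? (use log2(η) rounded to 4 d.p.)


Formula: V = N * log2(η), where N = N1 + N2 and η = η1 + η2
η = 8 + 10 = 18
N = 21 + 55 = 76
log2(18) ≈ 4.1699
V = 76 * 4.1699 = 316.91

316.91


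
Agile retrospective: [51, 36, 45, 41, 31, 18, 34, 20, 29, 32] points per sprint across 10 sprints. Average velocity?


Formula: Avg velocity = Total points / Number of sprints
Points: [51, 36, 45, 41, 31, 18, 34, 20, 29, 32]
Sum = 51 + 36 + 45 + 41 + 31 + 18 + 34 + 20 + 29 + 32 = 337
Avg velocity = 337 / 10 = 33.7 points/sprint

33.7 points/sprint


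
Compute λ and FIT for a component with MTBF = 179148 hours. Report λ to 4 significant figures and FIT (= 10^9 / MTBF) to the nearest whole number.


Formula: λ = 1 / MTBF; FIT = λ × 1e9 = 1e9 / MTBF
λ = 1 / 179148 ≈ 5.582e-06 failures/hour
FIT = 1e9 / 179148 ≈ 5582 failures per 1e9 hours (nearest whole number)

λ = 5.582e-06 /h, FIT = 5582


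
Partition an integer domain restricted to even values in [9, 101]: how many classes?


Constraint: even integers in [9, 101]
Class 1: x < 9 — out-of-range invalid
Class 2: x in [9,101] but odd — wrong type invalid
Class 3: x in [9,101] and even — valid
Class 4: x > 101 — out-of-range invalid
Total equivalence classes: 4

4 equivalence classes


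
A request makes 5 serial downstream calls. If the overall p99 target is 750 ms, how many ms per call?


Formula: per_stage = total_budget / stages
per_stage = 750 / 5
per_stage = 150.0 ms

150.0 ms


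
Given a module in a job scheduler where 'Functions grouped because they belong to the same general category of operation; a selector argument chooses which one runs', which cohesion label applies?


Reasoning: Grouped by category of activity, not by data or sequence
Type: Logical cohesion

Logical cohesion


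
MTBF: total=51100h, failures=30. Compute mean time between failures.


Formula: MTBF = Total operating time / Number of failures
MTBF = 51100 / 30
MTBF = 1703.33 hours

1703.33 hours


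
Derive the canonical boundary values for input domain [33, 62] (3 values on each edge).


Range: [33, 62]
Boundaries: just below min, min, min+1, max-1, max, just above max
Values: [32, 33, 34, 61, 62, 63]

[32, 33, 34, 61, 62, 63]


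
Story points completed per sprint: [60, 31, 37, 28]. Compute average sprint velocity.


Formula: Avg velocity = Total points / Number of sprints
Points: [60, 31, 37, 28]
Sum = 60 + 31 + 37 + 28 = 156
Avg velocity = 156 / 4 = 39.0 points/sprint

39.0 points/sprint


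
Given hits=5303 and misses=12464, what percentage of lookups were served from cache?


Formula: hit rate = hits / (hits + misses) * 100
hit rate = 5303 / (5303 + 12464) * 100
hit rate = 5303 / 17767 * 100
hit rate = 29.85%

29.85%


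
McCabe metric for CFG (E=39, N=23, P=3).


Formula: V(G) = E - N + 2P
V(G) = 39 - 23 + 2*3
V(G) = 16 + 6
V(G) = 22

22


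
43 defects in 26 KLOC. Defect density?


Defect density = defects / KLOC
Defect density = 43 / 26
Defect density = 1.654 defects/KLOC

1.654 defects/KLOC


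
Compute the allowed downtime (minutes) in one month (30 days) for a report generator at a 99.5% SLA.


Formula: allowed downtime = period * (100 - SLA) / 100
Period (month (30 days)) = 43200 minutes
Unavailability fraction = (100 - 99.5) / 100
Allowed downtime = 43200 * (100 - 99.5) / 100
Allowed downtime = 216.0 minutes

216.0 minutes


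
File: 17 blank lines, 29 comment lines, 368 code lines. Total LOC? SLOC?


Total LOC = blank + comment + code
Total LOC = 17 + 29 + 368 = 414
SLOC (source only) = code = 368

Total LOC: 414, SLOC: 368


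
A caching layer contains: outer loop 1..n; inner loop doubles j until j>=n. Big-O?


Reasoning: linear outer times logarithmic inner
Complexity: O(n log n)

O(n log n)


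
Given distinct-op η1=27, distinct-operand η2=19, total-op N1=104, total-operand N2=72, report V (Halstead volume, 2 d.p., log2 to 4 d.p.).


Formula: V = N * log2(η), where N = N1 + N2 and η = η1 + η2
η = 27 + 19 = 46
N = 104 + 72 = 176
log2(46) ≈ 5.5236
V = 176 * 5.5236 = 972.15

972.15


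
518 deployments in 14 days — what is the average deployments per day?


Formula: deployments per day = releases / days
= 518 / 14
= 37.0 deploys/day
(equivalently, 259.0 deploys/week)

37.0 deploys/day


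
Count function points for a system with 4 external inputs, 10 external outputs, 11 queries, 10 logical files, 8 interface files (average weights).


UFP = EI*4 + EO*5 + EQ*4 + ILF*10 + EIF*7
UFP = 4*4 + 10*5 + 11*4 + 10*10 + 8*7
UFP = 16 + 50 + 44 + 100 + 56
UFP = 266

266


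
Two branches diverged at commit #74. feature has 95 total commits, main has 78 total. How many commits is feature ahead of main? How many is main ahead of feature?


Common ancestor: commit #74
feature commits after divergence: 95 - 74 = 21
main commits after divergence: 78 - 74 = 4
feature is 21 commits ahead of main
main is 4 commits ahead of feature

feature ahead: 21, main ahead: 4


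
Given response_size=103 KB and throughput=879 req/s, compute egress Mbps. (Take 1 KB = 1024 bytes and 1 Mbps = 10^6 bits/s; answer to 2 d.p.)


Formula: Mbps = payload_bytes * RPS * 8 / 1e6
Payload per request = 103 KB = 103 * 1024 = 105472 bytes
Total bytes/sec = 105472 * 879 = 92709888
Total bits/sec = 92709888 * 8 = 741679104
Mbps = 741679104 / 1e6 = 741.68

741.68 Mbps


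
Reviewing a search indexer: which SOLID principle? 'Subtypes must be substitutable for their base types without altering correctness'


This describes the Liskov Substitution Principle (LSP)

Liskov Substitution Principle (LSP)


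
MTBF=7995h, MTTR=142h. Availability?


Availability = MTBF / (MTBF + MTTR)
Availability = 7995 / (7995 + 142)
Availability = 7995 / 8137
Availability = 98.2549%

98.2549%


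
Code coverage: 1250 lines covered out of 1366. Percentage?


Coverage = covered / total * 100
Coverage = 1250 / 1366 * 100
Coverage = 91.51%

91.51%


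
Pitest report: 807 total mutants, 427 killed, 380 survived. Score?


Mutation score = killed / total * 100
Mutation score = 427 / 807 * 100
Mutation score = 52.91%

52.91%


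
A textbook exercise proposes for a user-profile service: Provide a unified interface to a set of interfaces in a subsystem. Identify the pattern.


This matches the Facade pattern

Facade


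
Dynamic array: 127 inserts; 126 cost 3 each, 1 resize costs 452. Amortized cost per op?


Formula: Amortized cost = Total cost / Operations
Total cost = (126 * 3) + (1 * 452)
Total cost = 378 + 452 = 830
Amortized = 830 / 127 = 6.5354

6.5354


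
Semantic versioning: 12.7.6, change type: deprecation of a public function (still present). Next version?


Current: 12.7.6
Change category: 'deprecation of a public function (still present)' → minor bump
SemVer rule: minor bump → increment MINOR, reset PATCH to 0 (MAJOR unchanged)
New: 12.8.0

12.8.0


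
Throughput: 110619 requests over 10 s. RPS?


Formula: throughput = requests / seconds
throughput = 110619 / 10
throughput = 11061.9 requests/second

11061.9 requests/second


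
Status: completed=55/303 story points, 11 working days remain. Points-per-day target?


Formula: Required rate = Remaining points / Days left
Remaining = 303 - 55 = 248 points
Required rate = 248 / 11 = 22.55 points/day

22.55 points/day


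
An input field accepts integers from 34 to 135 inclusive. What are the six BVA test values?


Range: [34, 135]
Boundaries: just below min, min, min+1, max-1, max, just above max
Values: [33, 34, 35, 134, 135, 136]

[33, 34, 35, 134, 135, 136]


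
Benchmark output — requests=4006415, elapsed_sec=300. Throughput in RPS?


Formula: throughput = requests / seconds
throughput = 4006415 / 300
throughput = 13354.72 requests/second

13354.72 requests/second


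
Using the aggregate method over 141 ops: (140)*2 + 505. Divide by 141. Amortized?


Formula: Amortized cost = Total cost / Operations
Total cost = (140 * 2) + (1 * 505)
Total cost = 280 + 505 = 785
Amortized = 785 / 141 = 5.5674

5.5674


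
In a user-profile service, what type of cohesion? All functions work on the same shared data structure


Reasoning: Functions share data
Type: Communicational cohesion

Communicational cohesion


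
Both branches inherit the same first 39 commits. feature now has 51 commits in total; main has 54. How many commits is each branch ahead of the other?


Common ancestor: commit #39
feature commits after divergence: 51 - 39 = 12
main commits after divergence: 54 - 39 = 15
feature is 12 commits ahead of main
main is 15 commits ahead of feature

feature ahead: 12, main ahead: 15


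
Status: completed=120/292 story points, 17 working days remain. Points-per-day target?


Formula: Required rate = Remaining points / Days left
Remaining = 292 - 120 = 172 points
Required rate = 172 / 17 = 10.12 points/day

10.12 points/day


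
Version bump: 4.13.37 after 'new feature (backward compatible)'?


Current: 4.13.37
Change category: 'new feature (backward compatible)' → minor bump
SemVer rule: minor bump → increment MINOR, reset PATCH to 0 (MAJOR unchanged)
New: 4.14.0

4.14.0


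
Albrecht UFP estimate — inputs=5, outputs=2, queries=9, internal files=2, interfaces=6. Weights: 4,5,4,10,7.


UFP = EI*4 + EO*5 + EQ*4 + ILF*10 + EIF*7
UFP = 5*4 + 2*5 + 9*4 + 2*10 + 6*7
UFP = 20 + 10 + 36 + 20 + 42
UFP = 128

128


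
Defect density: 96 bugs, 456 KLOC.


Defect density = defects / KLOC
Defect density = 96 / 456
Defect density = 0.211 defects/KLOC

0.211 defects/KLOC


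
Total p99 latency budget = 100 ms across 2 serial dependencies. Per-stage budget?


Formula: per_stage = total_budget / stages
per_stage = 100 / 2
per_stage = 50.0 ms

50.0 ms


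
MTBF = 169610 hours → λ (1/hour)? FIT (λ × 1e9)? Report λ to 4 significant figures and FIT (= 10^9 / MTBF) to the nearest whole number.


Formula: λ = 1 / MTBF; FIT = λ × 1e9 = 1e9 / MTBF
λ = 1 / 169610 ≈ 5.896e-06 failures/hour
FIT = 1e9 / 169610 ≈ 5896 failures per 1e9 hours (nearest whole number)

λ = 5.896e-06 /h, FIT = 5896


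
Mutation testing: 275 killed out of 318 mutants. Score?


Mutation score = killed / total * 100
Mutation score = 275 / 318 * 100
Mutation score = 86.48%

86.48%


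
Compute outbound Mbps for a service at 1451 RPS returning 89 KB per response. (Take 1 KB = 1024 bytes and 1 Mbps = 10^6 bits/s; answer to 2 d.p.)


Formula: Mbps = payload_bytes * RPS * 8 / 1e6
Payload per request = 89 KB = 89 * 1024 = 91136 bytes
Total bytes/sec = 91136 * 1451 = 132238336
Total bits/sec = 132238336 * 8 = 1057906688
Mbps = 1057906688 / 1e6 = 1057.91

1057.91 Mbps


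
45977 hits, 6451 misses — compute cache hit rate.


Formula: hit rate = hits / (hits + misses) * 100
hit rate = 45977 / (45977 + 6451) * 100
hit rate = 45977 / 52428 * 100
hit rate = 87.7%

87.7%


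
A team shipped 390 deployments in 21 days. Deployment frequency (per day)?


Formula: deployments per day = releases / days
= 390 / 21
= 18.571 deploys/day
(equivalently, 130.0 deploys/week)

18.571 deploys/day


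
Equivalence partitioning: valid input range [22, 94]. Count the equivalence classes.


Valid range: [22, 94]
Class 1: x < 22 — invalid
Class 2: 22 ≤ x ≤ 94 — valid
Class 3: x > 94 — invalid
Total equivalence classes: 3

3 equivalence classes


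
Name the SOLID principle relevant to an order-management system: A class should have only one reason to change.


This describes the Single Responsibility Principle (SRP)

Single Responsibility Principle (SRP)


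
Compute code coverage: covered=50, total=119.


Coverage = covered / total * 100
Coverage = 50 / 119 * 100
Coverage = 42.02%

42.02%


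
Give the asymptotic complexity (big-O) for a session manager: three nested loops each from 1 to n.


Reasoning: three levels of nesting over n
Complexity: O(n^3)

O(n^3)


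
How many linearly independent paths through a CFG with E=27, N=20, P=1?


Formula: V(G) = E - N + 2P
V(G) = 27 - 20 + 2*1
V(G) = 7 + 2
V(G) = 9

9


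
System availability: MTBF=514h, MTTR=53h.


Availability = MTBF / (MTBF + MTTR)
Availability = 514 / (514 + 53)
Availability = 514 / 567
Availability = 90.6526%

90.6526%


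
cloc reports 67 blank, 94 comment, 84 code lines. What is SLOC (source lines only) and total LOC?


Total LOC = blank + comment + code
Total LOC = 67 + 94 + 84 = 245
SLOC (source only) = code = 84

Total LOC: 245, SLOC: 84


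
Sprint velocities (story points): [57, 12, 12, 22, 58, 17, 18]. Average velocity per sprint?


Formula: Avg velocity = Total points / Number of sprints
Points: [57, 12, 12, 22, 58, 17, 18]
Sum = 57 + 12 + 12 + 22 + 58 + 17 + 18 = 196
Avg velocity = 196 / 7 = 28.0 points/sprint

28.0 points/sprint


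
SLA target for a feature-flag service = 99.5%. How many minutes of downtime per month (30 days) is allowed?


Formula: allowed downtime = period * (100 - SLA) / 100
Period (month (30 days)) = 43200 minutes
Unavailability fraction = (100 - 99.5) / 100
Allowed downtime = 43200 * (100 - 99.5) / 100
Allowed downtime = 216.0 minutes

216.0 minutes


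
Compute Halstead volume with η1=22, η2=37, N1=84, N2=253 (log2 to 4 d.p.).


Formula: V = N * log2(η), where N = N1 + N2 and η = η1 + η2
η = 22 + 37 = 59
N = 84 + 253 = 337
log2(59) ≈ 5.8826
V = 337 * 5.8826 = 1982.44

1982.44


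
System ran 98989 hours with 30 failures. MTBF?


Formula: MTBF = Total operating time / Number of failures
MTBF = 98989 / 30
MTBF = 3299.63 hours

3299.63 hours


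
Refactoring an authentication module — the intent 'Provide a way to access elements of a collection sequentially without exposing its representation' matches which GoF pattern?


This matches the Iterator pattern

Iterator


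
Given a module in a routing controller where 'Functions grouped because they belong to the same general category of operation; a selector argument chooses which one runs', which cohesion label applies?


Reasoning: Grouped by category of activity, not by data or sequence
Type: Logical cohesion

Logical cohesion


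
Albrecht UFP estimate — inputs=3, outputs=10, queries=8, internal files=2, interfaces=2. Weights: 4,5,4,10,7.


UFP = EI*4 + EO*5 + EQ*4 + ILF*10 + EIF*7
UFP = 3*4 + 10*5 + 8*4 + 2*10 + 2*7
UFP = 12 + 50 + 32 + 20 + 14
UFP = 128

128


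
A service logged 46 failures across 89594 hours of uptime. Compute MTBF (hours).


Formula: MTBF = Total operating time / Number of failures
MTBF = 89594 / 46
MTBF = 1947.7 hours

1947.7 hours


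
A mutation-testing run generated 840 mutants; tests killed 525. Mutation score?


Mutation score = killed / total * 100
Mutation score = 525 / 840 * 100
Mutation score = 62.5%

62.5%


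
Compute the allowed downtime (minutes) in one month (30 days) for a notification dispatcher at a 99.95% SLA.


Formula: allowed downtime = period * (100 - SLA) / 100
Period (month (30 days)) = 43200 minutes
Unavailability fraction = (100 - 99.95) / 100
Allowed downtime = 43200 * (100 - 99.95) / 100
Allowed downtime = 21.6 minutes

21.6 minutes


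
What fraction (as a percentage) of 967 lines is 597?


Coverage = covered / total * 100
Coverage = 597 / 967 * 100
Coverage = 61.74%

61.74%


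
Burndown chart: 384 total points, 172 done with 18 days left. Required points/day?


Formula: Required rate = Remaining points / Days left
Remaining = 384 - 172 = 212 points
Required rate = 212 / 18 = 11.78 points/day

11.78 points/day


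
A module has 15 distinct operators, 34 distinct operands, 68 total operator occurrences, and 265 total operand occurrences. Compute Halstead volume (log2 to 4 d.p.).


Formula: V = N * log2(η), where N = N1 + N2 and η = η1 + η2
η = 15 + 34 = 49
N = 68 + 265 = 333
log2(49) ≈ 5.6147
V = 333 * 5.6147 = 1869.70

1869.70


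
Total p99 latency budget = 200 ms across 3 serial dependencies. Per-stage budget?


Formula: per_stage = total_budget / stages
per_stage = 200 / 3
per_stage = 66.67 ms

66.67 ms


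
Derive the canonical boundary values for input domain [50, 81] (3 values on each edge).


Range: [50, 81]
Boundaries: just below min, min, min+1, max-1, max, just above max
Values: [49, 50, 51, 80, 81, 82]

[49, 50, 51, 80, 81, 82]


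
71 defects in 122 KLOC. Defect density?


Defect density = defects / KLOC
Defect density = 71 / 122
Defect density = 0.582 defects/KLOC

0.582 defects/KLOC


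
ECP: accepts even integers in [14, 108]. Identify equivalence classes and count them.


Constraint: even integers in [14, 108]
Class 1: x < 14 — out-of-range invalid
Class 2: x in [14,108] but odd — wrong type invalid
Class 3: x in [14,108] and even — valid
Class 4: x > 108 — out-of-range invalid
Total equivalence classes: 4

4 equivalence classes


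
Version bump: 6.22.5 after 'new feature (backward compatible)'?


Current: 6.22.5
Change category: 'new feature (backward compatible)' → minor bump
SemVer rule: minor bump → increment MINOR, reset PATCH to 0 (MAJOR unchanged)
New: 6.23.0

6.23.0


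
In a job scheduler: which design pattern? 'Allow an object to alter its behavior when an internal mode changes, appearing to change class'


This matches the State pattern

State


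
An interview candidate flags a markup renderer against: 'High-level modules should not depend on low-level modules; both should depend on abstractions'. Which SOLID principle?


This describes the Dependency Inversion Principle (DIP)

Dependency Inversion Principle (DIP)


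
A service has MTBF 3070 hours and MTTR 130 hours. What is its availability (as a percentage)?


Availability = MTBF / (MTBF + MTTR)
Availability = 3070 / (3070 + 130)
Availability = 3070 / 3200
Availability = 95.9375%

95.9375%


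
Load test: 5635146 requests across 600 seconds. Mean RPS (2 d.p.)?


Formula: throughput = requests / seconds
throughput = 5635146 / 600
throughput = 9391.91 requests/second

9391.91 requests/second


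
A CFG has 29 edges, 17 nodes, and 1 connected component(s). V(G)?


Formula: V(G) = E - N + 2P
V(G) = 29 - 17 + 2*1
V(G) = 12 + 2
V(G) = 14

14


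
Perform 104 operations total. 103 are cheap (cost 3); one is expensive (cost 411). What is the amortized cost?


Formula: Amortized cost = Total cost / Operations
Total cost = (103 * 3) + (1 * 411)
Total cost = 309 + 411 = 720
Amortized = 720 / 104 = 6.9231

6.9231


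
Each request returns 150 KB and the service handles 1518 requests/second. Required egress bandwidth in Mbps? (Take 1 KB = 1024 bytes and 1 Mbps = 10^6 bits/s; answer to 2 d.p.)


Formula: Mbps = payload_bytes * RPS * 8 / 1e6
Payload per request = 150 KB = 150 * 1024 = 153600 bytes
Total bytes/sec = 153600 * 1518 = 233164800
Total bits/sec = 233164800 * 8 = 1865318400
Mbps = 1865318400 / 1e6 = 1865.32

1865.32 Mbps


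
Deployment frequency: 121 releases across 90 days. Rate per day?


Formula: deployments per day = releases / days
= 121 / 90
= 1.344 deploys/day
(equivalently, 9.41 deploys/week)

1.344 deploys/day


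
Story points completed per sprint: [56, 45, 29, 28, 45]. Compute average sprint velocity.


Formula: Avg velocity = Total points / Number of sprints
Points: [56, 45, 29, 28, 45]
Sum = 56 + 45 + 29 + 28 + 45 = 203
Avg velocity = 203 / 5 = 40.6 points/sprint

40.6 points/sprint


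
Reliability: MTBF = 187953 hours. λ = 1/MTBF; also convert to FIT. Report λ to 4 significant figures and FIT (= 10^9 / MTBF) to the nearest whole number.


Formula: λ = 1 / MTBF; FIT = λ × 1e9 = 1e9 / MTBF
λ = 1 / 187953 ≈ 5.320e-06 failures/hour
FIT = 1e9 / 187953 ≈ 5320 failures per 1e9 hours (nearest whole number)

λ = 5.320e-06 /h, FIT = 5320


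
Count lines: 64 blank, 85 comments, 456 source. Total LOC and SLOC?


Total LOC = blank + comment + code
Total LOC = 64 + 85 + 456 = 605
SLOC (source only) = code = 456

Total LOC: 605, SLOC: 456


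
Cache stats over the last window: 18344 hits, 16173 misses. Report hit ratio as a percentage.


Formula: hit rate = hits / (hits + misses) * 100
hit rate = 18344 / (18344 + 16173) * 100
hit rate = 18344 / 34517 * 100
hit rate = 53.14%

53.14%


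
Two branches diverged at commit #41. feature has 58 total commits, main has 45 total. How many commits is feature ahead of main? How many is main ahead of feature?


Common ancestor: commit #41
feature commits after divergence: 58 - 41 = 17
main commits after divergence: 45 - 41 = 4
feature is 17 commits ahead of main
main is 4 commits ahead of feature

feature ahead: 17, main ahead: 4


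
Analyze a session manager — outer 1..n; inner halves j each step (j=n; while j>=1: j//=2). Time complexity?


Reasoning: n times log n
Complexity: O(n log n)

O(n log n)


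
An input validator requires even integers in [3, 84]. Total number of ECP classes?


Constraint: even integers in [3, 84]
Class 1: x < 3 — out-of-range invalid
Class 2: x in [3,84] but odd — wrong type invalid
Class 3: x in [3,84] and even — valid
Class 4: x > 84 — out-of-range invalid
Total equivalence classes: 4

4 equivalence classes


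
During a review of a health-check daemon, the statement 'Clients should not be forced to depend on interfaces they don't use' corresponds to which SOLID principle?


This describes the Interface Segregation Principle (ISP)

Interface Segregation Principle (ISP)


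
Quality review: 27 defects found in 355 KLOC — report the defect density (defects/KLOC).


Defect density = defects / KLOC
Defect density = 27 / 355
Defect density = 0.076 defects/KLOC

0.076 defects/KLOC


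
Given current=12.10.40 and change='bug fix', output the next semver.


Current: 12.10.40
Change category: 'bug fix' → patch bump
SemVer rule: patch bump → increment PATCH (MAJOR and MINOR unchanged)
New: 12.10.41

12.10.41


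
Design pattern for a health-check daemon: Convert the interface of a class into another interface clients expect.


This matches the Adapter pattern

Adapter


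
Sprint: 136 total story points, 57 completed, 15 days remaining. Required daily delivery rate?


Formula: Required rate = Remaining points / Days left
Remaining = 136 - 57 = 79 points
Required rate = 79 / 15 = 5.27 points/day

5.27 points/day


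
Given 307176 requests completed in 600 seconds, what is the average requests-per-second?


Formula: throughput = requests / seconds
throughput = 307176 / 600
throughput = 511.96 requests/second

511.96 requests/second


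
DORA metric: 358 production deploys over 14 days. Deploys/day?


Formula: deployments per day = releases / days
= 358 / 14
= 25.571 deploys/day
(equivalently, 179.0 deploys/week)

25.571 deploys/day


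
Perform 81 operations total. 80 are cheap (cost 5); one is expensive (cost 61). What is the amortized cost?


Formula: Amortized cost = Total cost / Operations
Total cost = (80 * 5) + (1 * 61)
Total cost = 400 + 61 = 461
Amortized = 461 / 81 = 5.6914

5.6914


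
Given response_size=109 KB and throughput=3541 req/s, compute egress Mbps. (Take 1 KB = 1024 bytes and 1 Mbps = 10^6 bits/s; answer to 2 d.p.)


Formula: Mbps = payload_bytes * RPS * 8 / 1e6
Payload per request = 109 KB = 109 * 1024 = 111616 bytes
Total bytes/sec = 111616 * 3541 = 395232256
Total bits/sec = 395232256 * 8 = 3161858048
Mbps = 3161858048 / 1e6 = 3161.86

3161.86 Mbps


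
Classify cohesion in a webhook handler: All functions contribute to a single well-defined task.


Reasoning: Best: single purpose
Type: Functional cohesion

Functional cohesion


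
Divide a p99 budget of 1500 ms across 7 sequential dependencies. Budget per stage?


Formula: per_stage = total_budget / stages
per_stage = 1500 / 7
per_stage = 214.29 ms

214.29 ms


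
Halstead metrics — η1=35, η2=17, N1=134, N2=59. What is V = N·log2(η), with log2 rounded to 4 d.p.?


Formula: V = N * log2(η), where N = N1 + N2 and η = η1 + η2
η = 35 + 17 = 52
N = 134 + 59 = 193
log2(52) ≈ 5.7004
V = 193 * 5.7004 = 1100.18

1100.18


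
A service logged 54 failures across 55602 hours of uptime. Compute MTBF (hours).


Formula: MTBF = Total operating time / Number of failures
MTBF = 55602 / 54
MTBF = 1029.67 hours

1029.67 hours


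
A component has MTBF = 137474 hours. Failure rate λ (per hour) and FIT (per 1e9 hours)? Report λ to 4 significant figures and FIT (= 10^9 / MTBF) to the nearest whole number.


Formula: λ = 1 / MTBF; FIT = λ × 1e9 = 1e9 / MTBF
λ = 1 / 137474 ≈ 7.274e-06 failures/hour
FIT = 1e9 / 137474 ≈ 7274 failures per 1e9 hours (nearest whole number)

λ = 7.274e-06 /h, FIT = 7274


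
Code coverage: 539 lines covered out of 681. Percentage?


Coverage = covered / total * 100
Coverage = 539 / 681 * 100
Coverage = 79.15%

79.15%


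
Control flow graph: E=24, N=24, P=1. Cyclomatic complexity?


Formula: V(G) = E - N + 2P
V(G) = 24 - 24 + 2*1
V(G) = 0 + 2
V(G) = 2

2


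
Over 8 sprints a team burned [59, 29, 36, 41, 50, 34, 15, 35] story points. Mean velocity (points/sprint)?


Formula: Avg velocity = Total points / Number of sprints
Points: [59, 29, 36, 41, 50, 34, 15, 35]
Sum = 59 + 29 + 36 + 41 + 50 + 34 + 15 + 35 = 299
Avg velocity = 299 / 8 = 37.38 points/sprint

37.38 points/sprint


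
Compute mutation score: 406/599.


Mutation score = killed / total * 100
Mutation score = 406 / 599 * 100
Mutation score = 67.78%

67.78%


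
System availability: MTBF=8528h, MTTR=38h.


Availability = MTBF / (MTBF + MTTR)
Availability = 8528 / (8528 + 38)
Availability = 8528 / 8566
Availability = 99.5564%

99.5564%


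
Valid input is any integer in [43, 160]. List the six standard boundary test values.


Range: [43, 160]
Boundaries: just below min, min, min+1, max-1, max, just above max
Values: [42, 43, 44, 159, 160, 161]

[42, 43, 44, 159, 160, 161]


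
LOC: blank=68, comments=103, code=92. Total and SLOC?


Total LOC = blank + comment + code
Total LOC = 68 + 103 + 92 = 263
SLOC (source only) = code = 92

Total LOC: 263, SLOC: 92


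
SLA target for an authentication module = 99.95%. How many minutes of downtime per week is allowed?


Formula: allowed downtime = period * (100 - SLA) / 100
Period (week) = 10080 minutes
Unavailability fraction = (100 - 99.95) / 100
Allowed downtime = 10080 * (100 - 99.95) / 100
Allowed downtime = 5.04 minutes

5.04 minutes


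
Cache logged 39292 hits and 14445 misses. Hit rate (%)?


Formula: hit rate = hits / (hits + misses) * 100
hit rate = 39292 / (39292 + 14445) * 100
hit rate = 39292 / 53737 * 100
hit rate = 73.12%

73.12%


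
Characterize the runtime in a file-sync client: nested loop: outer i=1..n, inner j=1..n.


Reasoning: n iterations times n iterations
Complexity: O(n^2)

O(n^2)


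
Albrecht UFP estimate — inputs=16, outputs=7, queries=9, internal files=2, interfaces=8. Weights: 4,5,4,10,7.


UFP = EI*4 + EO*5 + EQ*4 + ILF*10 + EIF*7
UFP = 16*4 + 7*5 + 9*4 + 2*10 + 8*7
UFP = 64 + 35 + 36 + 20 + 56
UFP = 211

211


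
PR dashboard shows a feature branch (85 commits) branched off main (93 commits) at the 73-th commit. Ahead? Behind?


Common ancestor: commit #73
feature commits after divergence: 85 - 73 = 12
main commits after divergence: 93 - 73 = 20
feature is 12 commits ahead of main
main is 20 commits ahead of feature

feature ahead: 12, main ahead: 20


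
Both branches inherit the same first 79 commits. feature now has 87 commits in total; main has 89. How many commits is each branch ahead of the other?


Common ancestor: commit #79
feature commits after divergence: 87 - 79 = 8
main commits after divergence: 89 - 79 = 10
feature is 8 commits ahead of main
main is 10 commits ahead of feature

feature ahead: 8, main ahead: 10


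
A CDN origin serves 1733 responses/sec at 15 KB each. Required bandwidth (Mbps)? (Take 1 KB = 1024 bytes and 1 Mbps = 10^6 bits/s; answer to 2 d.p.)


Formula: Mbps = payload_bytes * RPS * 8 / 1e6
Payload per request = 15 KB = 15 * 1024 = 15360 bytes
Total bytes/sec = 15360 * 1733 = 26618880
Total bits/sec = 26618880 * 8 = 212951040
Mbps = 212951040 / 1e6 = 212.95

212.95 Mbps


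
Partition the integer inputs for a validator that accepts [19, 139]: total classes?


Valid range: [19, 139]
Class 1: x < 19 — invalid
Class 2: 19 ≤ x ≤ 139 — valid
Class 3: x > 139 — invalid
Total equivalence classes: 3

3 equivalence classes


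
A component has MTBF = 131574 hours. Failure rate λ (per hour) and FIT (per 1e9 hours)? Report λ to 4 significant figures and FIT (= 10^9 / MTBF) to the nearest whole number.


Formula: λ = 1 / MTBF; FIT = λ × 1e9 = 1e9 / MTBF
λ = 1 / 131574 ≈ 7.600e-06 failures/hour
FIT = 1e9 / 131574 ≈ 7600 failures per 1e9 hours (nearest whole number)

λ = 7.600e-06 /h, FIT = 7600


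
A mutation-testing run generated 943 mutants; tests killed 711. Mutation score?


Mutation score = killed / total * 100
Mutation score = 711 / 943 * 100
Mutation score = 75.4%

75.4%


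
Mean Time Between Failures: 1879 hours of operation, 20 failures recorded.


Formula: MTBF = Total operating time / Number of failures
MTBF = 1879 / 20
MTBF = 93.95 hours

93.95 hours


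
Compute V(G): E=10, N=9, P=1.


Formula: V(G) = E - N + 2P
V(G) = 10 - 9 + 2*1
V(G) = 1 + 2
V(G) = 3

3


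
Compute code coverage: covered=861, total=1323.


Coverage = covered / total * 100
Coverage = 861 / 1323 * 100
Coverage = 65.08%

65.08%


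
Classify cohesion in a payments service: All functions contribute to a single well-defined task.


Reasoning: Best: single purpose
Type: Functional cohesion

Functional cohesion


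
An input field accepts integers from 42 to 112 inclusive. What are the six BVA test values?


Range: [42, 112]
Boundaries: just below min, min, min+1, max-1, max, just above max
Values: [41, 42, 43, 111, 112, 113]

[41, 42, 43, 111, 112, 113]


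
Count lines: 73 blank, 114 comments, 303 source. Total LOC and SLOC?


Total LOC = blank + comment + code
Total LOC = 73 + 114 + 303 = 490
SLOC (source only) = code = 303

Total LOC: 490, SLOC: 303


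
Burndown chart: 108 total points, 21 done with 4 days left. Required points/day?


Formula: Required rate = Remaining points / Days left
Remaining = 108 - 21 = 87 points
Required rate = 87 / 4 = 21.75 points/day

21.75 points/day


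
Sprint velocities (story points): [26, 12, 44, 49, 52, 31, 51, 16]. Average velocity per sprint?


Formula: Avg velocity = Total points / Number of sprints
Points: [26, 12, 44, 49, 52, 31, 51, 16]
Sum = 26 + 12 + 44 + 49 + 52 + 31 + 51 + 16 = 281
Avg velocity = 281 / 8 = 35.13 points/sprint

35.13 points/sprint


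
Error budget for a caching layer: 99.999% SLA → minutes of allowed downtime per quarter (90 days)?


Formula: allowed downtime = period * (100 - SLA) / 100
Period (quarter (90 days)) = 129600 minutes
Unavailability fraction = (100 - 99.999) / 100
Allowed downtime = 129600 * (100 - 99.999) / 100
Allowed downtime = 1.296 minutes

1.296 minutes


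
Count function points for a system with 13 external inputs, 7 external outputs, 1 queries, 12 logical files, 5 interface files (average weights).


UFP = EI*4 + EO*5 + EQ*4 + ILF*10 + EIF*7
UFP = 13*4 + 7*5 + 1*4 + 12*10 + 5*7
UFP = 52 + 35 + 4 + 120 + 35
UFP = 246

246
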